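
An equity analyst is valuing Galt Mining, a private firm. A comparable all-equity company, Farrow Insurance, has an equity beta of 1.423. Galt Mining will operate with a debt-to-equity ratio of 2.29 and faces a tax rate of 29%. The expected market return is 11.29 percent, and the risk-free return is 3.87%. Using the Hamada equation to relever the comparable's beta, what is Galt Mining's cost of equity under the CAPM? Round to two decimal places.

β_L = β_U × [1 + (1 − t)(D/E)] = 1.423 × [1 + (1 − 0.29) × 2.29]
    = 1.423 × [1 + 0.71 × 2.29] = 1.423 × 2.6259 = 3.7367
MRP = 11.29% − 3.87% = 7.42%
E(R) = R_f + β_L × MRP = 3.87% + 3.7367 × 7.42% = 31.60%

31.60%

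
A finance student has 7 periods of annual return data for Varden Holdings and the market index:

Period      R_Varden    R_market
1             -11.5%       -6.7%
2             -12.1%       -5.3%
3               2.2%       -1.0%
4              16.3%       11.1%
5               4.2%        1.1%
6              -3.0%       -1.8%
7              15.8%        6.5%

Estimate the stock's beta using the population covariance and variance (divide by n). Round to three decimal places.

Mean R_i = (-11.5 − 12.1 + 2.2 + 16.3 + 4.2 − 3.0 + 15.8) / 7 = 1.7000%
Mean R_m = (-6.7 − 5.3 − 1.0 + 11.1 + 1.1 − 1.8 + 6.5) / 7 = 0.5571%
Σ(R_i − R̄_i)(R_m − R̄_m) = 426.0000  ⇒  Cov = 426.0000 / 7 = 60.8571
Σ(R_m − R̄_m)² = 241.7171  ⇒  Var(R_m) = 241.7171 / 7 = 34.5310
β = Cov / Var(R_m) = 60.8571 / 34.5310 = 1.7624

1.762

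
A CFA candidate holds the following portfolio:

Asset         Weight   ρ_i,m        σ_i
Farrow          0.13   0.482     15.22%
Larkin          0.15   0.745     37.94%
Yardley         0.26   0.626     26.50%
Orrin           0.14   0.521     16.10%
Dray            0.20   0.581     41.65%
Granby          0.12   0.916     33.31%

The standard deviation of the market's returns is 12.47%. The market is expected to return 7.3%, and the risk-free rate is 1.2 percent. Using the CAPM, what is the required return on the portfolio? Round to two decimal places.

β_Farrow = 0.482 × 15.22% / 12.47% = 0.5883
β_Larkin = 0.745 × 37.94% / 12.47% = 2.2667
β_Yardley = 0.626 × 26.50% / 12.47% = 1.3303
β_Orrin = 0.521 × 16.10% / 12.47% = 0.6727
β_Dray = 0.581 × 41.65% / 12.47% = 1.9405
β_Granby = 0.916 × 33.31% / 12.47% = 2.4468
β_P = Σ w_i β_i = 0.13×0.5883 + 0.15×2.2667 + 0.26×1.3303 + 0.14×0.6727 + 0.20×1.9405 + 0.12×2.4468 = 1.5383
MRP = 7.3% − 1.2% = 6.10%
E(R_P) = R_f + β_P × MRP = 1.2% + 1.5383 × 6.1% = 10.58%

10.58%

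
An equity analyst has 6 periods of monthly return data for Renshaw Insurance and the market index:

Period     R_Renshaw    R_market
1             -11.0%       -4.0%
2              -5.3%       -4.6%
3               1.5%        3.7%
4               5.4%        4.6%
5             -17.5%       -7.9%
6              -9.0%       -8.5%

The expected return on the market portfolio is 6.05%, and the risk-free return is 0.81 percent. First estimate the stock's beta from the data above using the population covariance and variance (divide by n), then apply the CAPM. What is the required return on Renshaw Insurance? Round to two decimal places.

Mean R_i = (-11.0 − 5.3 + 1.5 + 5.4 − 17.5 − 9.0) / 6 = -5.9833%
Mean R_m = (-4.0 − 4.6 + 3.7 + 4.6 − 7.9 − 8.5) / 6 = -2.7833%
Σ(R_i − R̄_i)(R_m − R̄_m) = 213.5983  ⇒  Cov = 213.5983 / 6 = 35.5997
Σ(R_m − R̄_m)² = 160.1883  ⇒  Var(R_m) = 160.1883 / 6 = 26.6981
β = Cov / Var(R_m) = 35.5997 / 26.6981 = 1.3334
MRP = 6.05% − 0.81% = 5.24%
E(R) = R_f + β × MRP = 0.81% + 1.3334 × 5.24% = 7.80%

7.80%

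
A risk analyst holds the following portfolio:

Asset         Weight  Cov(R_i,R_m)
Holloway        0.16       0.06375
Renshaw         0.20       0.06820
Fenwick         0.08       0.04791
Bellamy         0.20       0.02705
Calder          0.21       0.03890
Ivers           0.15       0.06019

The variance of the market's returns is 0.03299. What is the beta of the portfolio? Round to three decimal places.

1.524

β_Holloway = 0.06375 / 0.03299 = 1.9324
β_Renshaw = 0.06820 / 0.03299 = 2.0673
β_Fenwick = 0.04791 / 0.03299 = 1.4523
β_Bellamy = 0.02705 / 0.03299 = 0.8199
β_Calder = 0.03890 / 0.03299 = 1.1791
β_Ivers = 0.06019 / 0.03299 = 1.8245
β_P = Σ w_i β_i = 0.16×1.9324 + 0.20×2.0673 + 0.08×1.4523 + 0.20×0.8199 + 0.21×1.1791 + 0.15×1.8245 = 1.5241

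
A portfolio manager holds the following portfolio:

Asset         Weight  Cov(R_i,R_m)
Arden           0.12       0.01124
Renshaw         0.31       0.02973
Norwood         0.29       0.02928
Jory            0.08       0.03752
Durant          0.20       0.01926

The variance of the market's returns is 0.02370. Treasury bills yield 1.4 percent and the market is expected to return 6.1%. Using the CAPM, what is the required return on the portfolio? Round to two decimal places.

β_Arden = 0.01124 / 0.02370 = 0.4743
β_Renshaw = 0.02973 / 0.02370 = 1.2544
β_Norwood = 0.02928 / 0.02370 = 1.2354
β_Jory = 0.03752 / 0.02370 = 1.5831
β_Durant = 0.01926 / 0.02370 = 0.8127
β_P = Σ w_i β_i = 0.12×0.4743 + 0.31×1.2544 + 0.29×1.2354 + 0.08×1.5831 + 0.20×0.8127 = 1.0932
MRP = 6.1% − 1.4% = 4.70%
E(R_P) = R_f + β_P × MRP = 1.4% + 1.0932 × 4.7% = 6.54%

6.54%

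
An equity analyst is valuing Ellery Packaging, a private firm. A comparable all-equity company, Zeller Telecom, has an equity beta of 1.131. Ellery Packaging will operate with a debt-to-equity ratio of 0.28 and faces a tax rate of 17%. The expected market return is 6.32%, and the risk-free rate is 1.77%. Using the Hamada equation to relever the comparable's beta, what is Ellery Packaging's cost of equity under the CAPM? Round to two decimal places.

β_L = β_U × [1 + (1 − t)(D/E)] = 1.131 × [1 + (1 − 0.17) × 0.28]
    = 1.131 × [1 + 0.83 × 0.28] = 1.131 × 1.2324 = 1.3938
MRP = 6.32% − 1.77% = 4.55%
E(R) = R_f + β_L × MRP = 1.77% + 1.3938 × 4.55% = 8.11%

8.11%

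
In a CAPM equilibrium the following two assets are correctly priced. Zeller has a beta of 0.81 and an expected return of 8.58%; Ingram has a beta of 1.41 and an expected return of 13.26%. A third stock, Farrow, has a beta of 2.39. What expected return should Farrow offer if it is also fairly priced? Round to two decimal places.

MRP (SML slope) = (13.26% − 8.58%) / (1.41 − 0.81) = 4.68% / 0.60 = 7.8000%
R_f (intercept) = 8.58% − 0.81 × 7.8000% = 2.2620%
E(R_Farrow) = R_f + β × MRP = 2.2620% + 2.39 × 7.8000% = 20.90%

20.90%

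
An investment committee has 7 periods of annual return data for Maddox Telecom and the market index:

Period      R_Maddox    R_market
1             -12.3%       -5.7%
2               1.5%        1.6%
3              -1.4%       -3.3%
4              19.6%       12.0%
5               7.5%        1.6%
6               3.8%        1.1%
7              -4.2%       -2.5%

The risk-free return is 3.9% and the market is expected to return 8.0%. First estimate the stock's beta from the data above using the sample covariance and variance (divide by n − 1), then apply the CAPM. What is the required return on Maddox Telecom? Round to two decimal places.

10.76%

Mean R_i = (-12.3 + 1.5 − 1.4 + 19.6 + 7.5 + 3.8 − 4.2) / 7 = 2.0714%
Mean R_m = (-5.7 + 1.6 − 3.3 + 12.0 + 1.6 + 1.1 − 2.5) / 7 = 0.6857%
Σ(R_i − R̄_i)(R_m − R̄_m) = 329.0671  ⇒  Cov = 329.0671 / 6 = 54.8445
Σ(R_m − R̄_m)² = 196.6686  ⇒  Var(R_m) = 196.6686 / 6 = 32.7781
β = Cov / Var(R_m) = 54.8445 / 32.7781 = 1.6732
MRP = 8.0% − 3.9% = 4.10%
E(R) = R_f + β × MRP = 3.9% + 1.6732 × 4.1% = 10.76%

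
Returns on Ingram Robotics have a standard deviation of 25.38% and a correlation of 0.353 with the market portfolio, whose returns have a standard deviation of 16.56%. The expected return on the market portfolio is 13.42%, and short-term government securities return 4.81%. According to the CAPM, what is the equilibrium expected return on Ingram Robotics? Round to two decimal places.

β = ρ × σ_i / σ_m = 0.353 × 25.38% / 16.56% = 0.5410
MRP = 13.42% − 4.81% = 8.61%
E(R) = 4.81% + 0.5410 × 8.61% = 9.47%

9.47%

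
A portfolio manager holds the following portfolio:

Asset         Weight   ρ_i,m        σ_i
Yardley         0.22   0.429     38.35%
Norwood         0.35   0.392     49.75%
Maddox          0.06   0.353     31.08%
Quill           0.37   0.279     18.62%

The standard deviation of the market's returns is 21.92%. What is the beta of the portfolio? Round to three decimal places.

β_Yardley = 0.429 × 38.35% / 21.92% = 0.7506
β_Norwood = 0.392 × 49.75% / 21.92% = 0.8897
β_Maddox = 0.353 × 31.08% / 21.92% = 0.5005
β_Quill = 0.279 × 18.62% / 21.92% = 0.2370
β_P = Σ w_i β_i = 0.22×0.7506 + 0.35×0.8897 + 0.06×0.5005 + 0.37×0.2370 = 0.5942

0.594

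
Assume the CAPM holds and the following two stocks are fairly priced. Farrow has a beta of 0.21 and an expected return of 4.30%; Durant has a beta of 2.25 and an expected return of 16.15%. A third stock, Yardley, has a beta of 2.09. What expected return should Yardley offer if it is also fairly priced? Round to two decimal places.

15.22%

MRP (SML slope) = (16.15% − 4.30%) / (2.25 − 0.21) = 11.85% / 2.04 = 5.8088%
R_f (intercept) = 4.30% − 0.21 × 5.8088% = 3.0802%
E(R_Yardley) = R_f + β × MRP = 3.0802% + 2.09 × 5.8088% = 15.22%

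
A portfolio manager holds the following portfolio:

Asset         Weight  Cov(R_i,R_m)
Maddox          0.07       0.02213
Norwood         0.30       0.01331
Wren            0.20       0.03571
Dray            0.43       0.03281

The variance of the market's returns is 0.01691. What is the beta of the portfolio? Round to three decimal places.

1.584

β_Maddox = 0.02213 / 0.01691 = 1.3087
β_Norwood = 0.01331 / 0.01691 = 0.7871
β_Wren = 0.03571 / 0.01691 = 2.1118
β_Dray = 0.03281 / 0.01691 = 1.9403
β_P = Σ w_i β_i = 0.07×1.3087 + 0.30×0.7871 + 0.20×2.1118 + 0.43×1.9403 = 1.5844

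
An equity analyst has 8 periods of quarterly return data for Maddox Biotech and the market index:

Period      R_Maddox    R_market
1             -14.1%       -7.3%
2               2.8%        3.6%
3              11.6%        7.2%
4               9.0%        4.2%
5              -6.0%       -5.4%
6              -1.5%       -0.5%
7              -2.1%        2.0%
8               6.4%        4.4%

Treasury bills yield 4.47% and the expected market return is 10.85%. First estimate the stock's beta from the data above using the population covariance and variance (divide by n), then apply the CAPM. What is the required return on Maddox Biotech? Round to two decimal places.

14.57%

Mean R_i = (-14.1 + 2.8 + 11.6 + 9.0 − 6.0 − 1.5 − 2.1 + 6.4) / 8 = 0.7625%
Mean R_m = (-7.3 + 3.6 + 7.2 + 4.2 − 5.4 − 0.5 + 2.0 + 4.4) / 8 = 1.0250%
Σ(R_i − R̄_i)(R_m − R̄_m) = 285.1875  ⇒  Cov = 285.1875 / 8 = 35.6484
Σ(R_m − R̄_m)² = 180.0950  ⇒  Var(R_m) = 180.0950 / 8 = 22.5119
β = Cov / Var(R_m) = 35.6484 / 22.5119 = 1.5835
MRP = 10.85% − 4.47% = 6.38%
E(R) = R_f + β × MRP = 4.47% + 1.5835 × 6.38% = 14.57%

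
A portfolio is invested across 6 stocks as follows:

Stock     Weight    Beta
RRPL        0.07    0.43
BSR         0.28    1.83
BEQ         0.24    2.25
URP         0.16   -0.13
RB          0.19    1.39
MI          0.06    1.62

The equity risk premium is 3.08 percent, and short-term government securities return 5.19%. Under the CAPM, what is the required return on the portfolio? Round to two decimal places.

9.57%

β_P = Σ w_i β_i = 0.07×0.43 + 0.28×1.83 + 0.24×2.25 + 0.16×-0.13 + 0.19×1.39 + 0.06×1.62 = 1.4230
E(R_P) = R_f + β_P × MRP = 5.19% + 1.4230 × 3.08% = 9.57%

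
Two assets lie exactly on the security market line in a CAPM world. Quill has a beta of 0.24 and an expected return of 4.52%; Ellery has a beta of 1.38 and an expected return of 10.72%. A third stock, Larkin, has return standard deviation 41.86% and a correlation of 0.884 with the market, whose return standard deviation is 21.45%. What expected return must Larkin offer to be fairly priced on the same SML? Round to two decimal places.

12.60%

MRP = (10.72% − 4.52%) / (1.38 − 0.24) = 5.4386%
R_f = 4.52% − 0.24 × 5.4386% = 3.2147%
β_Larkin = ρ·σ_i/σ_m = 0.884 × 41.86 / 21.45 = 1.7251
E(R_Larkin) = R_f + β × MRP = 3.2147% + 1.7251 × 5.4386% = 12.60%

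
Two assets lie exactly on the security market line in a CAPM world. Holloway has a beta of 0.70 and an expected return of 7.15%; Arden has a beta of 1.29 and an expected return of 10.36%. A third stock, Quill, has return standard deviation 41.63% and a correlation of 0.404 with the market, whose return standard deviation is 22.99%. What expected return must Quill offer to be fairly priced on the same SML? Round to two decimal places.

7.32%

MRP = (10.36% − 7.15%) / (1.29 − 0.70) = 5.4407%
R_f = 7.15% − 0.70 × 5.4407% = 3.3415%
β_Quill = ρ·σ_i/σ_m = 0.404 × 41.63 / 22.99 = 0.7316
E(R_Quill) = R_f + β × MRP = 3.3415% + 0.7316 × 5.4407% = 7.32%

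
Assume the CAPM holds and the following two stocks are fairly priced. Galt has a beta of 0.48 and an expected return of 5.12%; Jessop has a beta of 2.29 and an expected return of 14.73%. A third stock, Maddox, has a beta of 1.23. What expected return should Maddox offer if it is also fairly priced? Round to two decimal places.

9.10%

MRP (SML slope) = (14.73% − 5.12%) / (2.29 − 0.48) = 9.61% / 1.81 = 5.3094%
R_f (intercept) = 5.12% − 0.48 × 5.3094% = 2.5715%
E(R_Maddox) = R_f + β × MRP = 2.5715% + 1.23 × 5.3094% = 9.10%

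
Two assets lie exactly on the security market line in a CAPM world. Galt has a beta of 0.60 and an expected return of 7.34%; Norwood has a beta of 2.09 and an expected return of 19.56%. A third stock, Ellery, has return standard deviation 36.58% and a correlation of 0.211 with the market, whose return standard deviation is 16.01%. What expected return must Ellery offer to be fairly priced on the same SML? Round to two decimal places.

MRP = (19.56% − 7.34%) / (2.09 − 0.60) = 8.2013%
R_f = 7.34% − 0.60 × 8.2013% = 2.4192%
β_Ellery = ρ·σ_i/σ_m = 0.211 × 36.58 / 16.01 = 0.4821
E(R_Ellery) = R_f + β × MRP = 2.4192% + 0.4821 × 8.2013% = 6.37%

6.37%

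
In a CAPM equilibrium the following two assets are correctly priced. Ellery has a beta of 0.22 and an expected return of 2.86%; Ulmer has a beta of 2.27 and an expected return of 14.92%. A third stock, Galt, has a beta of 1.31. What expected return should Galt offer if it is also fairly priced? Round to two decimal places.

9.27%

MRP (SML slope) = (14.92% − 2.86%) / (2.27 − 0.22) = 12.06% / 2.05 = 5.8829%
R_f (intercept) = 2.86% − 0.22 × 5.8829% = 1.5658%
E(R_Galt) = R_f + β × MRP = 1.5658% + 1.31 × 5.8829% = 9.27%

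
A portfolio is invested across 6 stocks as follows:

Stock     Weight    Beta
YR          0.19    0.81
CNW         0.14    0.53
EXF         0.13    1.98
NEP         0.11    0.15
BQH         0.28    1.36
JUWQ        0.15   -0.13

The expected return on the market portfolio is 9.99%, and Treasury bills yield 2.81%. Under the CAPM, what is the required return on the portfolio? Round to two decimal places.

9.01%

β_P = Σ w_i β_i = 0.19×0.81 + 0.14×0.53 + 0.13×1.98 + 0.11×0.15 + 0.28×1.36 + 0.15×-0.13 = 0.8633
MRP = 9.99% − 2.81% = 7.18%
E(R_P) = R_f + β_P × MRP = 2.81% + 0.8633 × 7.18% = 9.01%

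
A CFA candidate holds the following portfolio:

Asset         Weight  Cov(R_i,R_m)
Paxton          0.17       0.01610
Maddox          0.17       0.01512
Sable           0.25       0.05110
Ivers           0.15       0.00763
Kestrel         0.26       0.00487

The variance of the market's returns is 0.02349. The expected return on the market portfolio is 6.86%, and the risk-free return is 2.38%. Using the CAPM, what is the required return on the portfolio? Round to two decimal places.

6.29%

β_Paxton = 0.01610 / 0.02349 = 0.6854
β_Maddox = 0.01512 / 0.02349 = 0.6437
β_Sable = 0.05110 / 0.02349 = 2.1754
β_Ivers = 0.00763 / 0.02349 = 0.3248
β_Kestrel = 0.00487 / 0.02349 = 0.2073
β_P = Σ w_i β_i = 0.17×0.6854 + 0.17×0.6437 + 0.25×2.1754 + 0.15×0.3248 + 0.26×0.2073 = 0.8724
MRP = 6.86% − 2.38% = 4.48%
E(R_P) = R_f + β_P × MRP = 2.38% + 0.8724 × 4.48% = 6.29%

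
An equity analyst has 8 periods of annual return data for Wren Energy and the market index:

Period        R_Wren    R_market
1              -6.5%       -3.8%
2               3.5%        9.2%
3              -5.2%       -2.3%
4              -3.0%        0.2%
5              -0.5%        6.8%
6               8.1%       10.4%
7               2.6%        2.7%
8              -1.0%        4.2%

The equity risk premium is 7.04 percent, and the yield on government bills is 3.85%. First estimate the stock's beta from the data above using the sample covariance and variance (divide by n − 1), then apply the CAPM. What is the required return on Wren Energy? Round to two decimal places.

Mean R_i = (-6.5 + 3.5 − 5.2 − 3.0 − 0.5 + 8.1 + 2.6 − 1.0) / 8 = -0.2500%
Mean R_m = (-3.8 + 9.2 − 2.3 + 0.2 + 6.8 + 10.4 + 2.7 + 4.2) / 8 = 3.4250%
Σ(R_i − R̄_i)(R_m − R̄_m) = 158.7700  ⇒  Cov = 158.7700 / 7 = 22.6814
Σ(R_m − R̄_m)² = 189.8950  ⇒  Var(R_m) = 189.8950 / 7 = 27.1279
β = Cov / Var(R_m) = 22.6814 / 27.1279 = 0.8361
E(R) = R_f + β × MRP = 3.85% + 0.8361 × 7.04% = 9.74%

9.74%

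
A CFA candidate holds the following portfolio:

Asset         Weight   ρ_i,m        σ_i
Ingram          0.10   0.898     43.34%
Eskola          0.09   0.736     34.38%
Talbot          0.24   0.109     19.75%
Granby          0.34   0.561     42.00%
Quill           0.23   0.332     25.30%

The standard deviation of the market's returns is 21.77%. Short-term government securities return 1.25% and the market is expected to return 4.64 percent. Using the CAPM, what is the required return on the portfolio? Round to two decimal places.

β_Ingram = 0.898 × 43.34% / 21.77% = 1.7878
β_Eskola = 0.736 × 34.38% / 21.77% = 1.1623
β_Talbot = 0.109 × 19.75% / 21.77% = 0.0989
β_Granby = 0.561 × 42.00% / 21.77% = 1.0823
β_Quill = 0.332 × 25.30% / 21.77% = 0.3858
β_P = Σ w_i β_i = 0.10×1.7878 + 0.09×1.1623 + 0.24×0.0989 + 0.34×1.0823 + 0.23×0.3858 = 0.7638
MRP = 4.64% − 1.25% = 3.39%
E(R_P) = R_f + β_P × MRP = 1.25% + 0.7638 × 3.39% = 3.84%

3.84%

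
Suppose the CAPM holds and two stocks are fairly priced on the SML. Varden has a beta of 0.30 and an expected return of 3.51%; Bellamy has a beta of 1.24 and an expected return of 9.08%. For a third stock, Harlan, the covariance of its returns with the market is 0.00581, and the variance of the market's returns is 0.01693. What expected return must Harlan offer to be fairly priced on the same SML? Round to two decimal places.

MRP = (9.08% − 3.51%) / (1.24 − 0.30) = 5.9255%
R_f = 3.51% − 0.30 × 5.9255% = 1.7324%
β_Harlan = Cov / Var(R_m) = 0.00581 / 0.01693 = 0.3432
E(R_Harlan) = R_f + β × MRP = 1.7324% + 0.3432 × 5.9255% = 3.77%

3.77%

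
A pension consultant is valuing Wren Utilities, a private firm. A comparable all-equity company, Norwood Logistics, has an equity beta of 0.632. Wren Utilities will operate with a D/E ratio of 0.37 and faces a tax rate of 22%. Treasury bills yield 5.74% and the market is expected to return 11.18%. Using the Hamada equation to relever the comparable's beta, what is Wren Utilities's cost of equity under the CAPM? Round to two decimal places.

10.17%

β_L = β_U × [1 + (1 − t)(D/E)] = 0.632 × [1 + (1 − 0.22) × 0.37]
    = 0.632 × [1 + 0.78 × 0.37] = 0.632 × 1.2886 = 0.8144
MRP = 11.18% − 5.74% = 5.44%
E(R) = R_f + β_L × MRP = 5.74% + 0.8144 × 5.44% = 10.17%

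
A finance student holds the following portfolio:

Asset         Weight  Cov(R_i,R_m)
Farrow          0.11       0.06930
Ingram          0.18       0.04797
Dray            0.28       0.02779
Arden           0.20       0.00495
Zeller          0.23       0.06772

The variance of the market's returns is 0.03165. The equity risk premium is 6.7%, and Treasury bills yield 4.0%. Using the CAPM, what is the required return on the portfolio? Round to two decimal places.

12.60%

β_Farrow = 0.06930 / 0.03165 = 2.1896
β_Ingram = 0.04797 / 0.03165 = 1.5156
β_Dray = 0.02779 / 0.03165 = 0.8780
β_Arden = 0.00495 / 0.03165 = 0.1564
β_Zeller = 0.06772 / 0.03165 = 2.1397
β_P = Σ w_i β_i = 0.11×2.1896 + 0.18×1.5156 + 0.28×0.8780 + 0.20×0.1564 + 0.23×2.1397 = 1.2829
E(R_P) = R_f + β_P × MRP = 4.0% + 1.2829 × 6.7% = 12.60%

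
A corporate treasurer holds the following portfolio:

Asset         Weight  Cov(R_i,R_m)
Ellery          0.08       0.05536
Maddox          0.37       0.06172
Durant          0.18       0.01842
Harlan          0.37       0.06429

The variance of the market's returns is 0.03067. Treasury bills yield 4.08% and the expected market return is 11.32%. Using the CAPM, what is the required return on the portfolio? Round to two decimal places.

β_Ellery = 0.05536 / 0.03067 = 1.8050
β_Maddox = 0.06172 / 0.03067 = 2.0124
β_Durant = 0.01842 / 0.03067 = 0.6006
β_Harlan = 0.06429 / 0.03067 = 2.0962
β_P = Σ w_i β_i = 0.08×1.8050 + 0.37×2.0124 + 0.18×0.6006 + 0.37×2.0962 = 1.7727
MRP = 11.32% − 4.08% = 7.24%
E(R_P) = R_f + β_P × MRP = 4.08% + 1.7727 × 7.24% = 16.91%

16.91%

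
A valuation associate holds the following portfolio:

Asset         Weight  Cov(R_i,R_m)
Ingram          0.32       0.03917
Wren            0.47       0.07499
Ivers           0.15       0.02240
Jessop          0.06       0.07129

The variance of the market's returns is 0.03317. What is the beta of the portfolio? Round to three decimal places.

1.671

β_Ingram = 0.03917 / 0.03317 = 1.1809
β_Wren = 0.07499 / 0.03317 = 2.2608
β_Ivers = 0.02240 / 0.03317 = 0.6753
β_Jessop = 0.07129 / 0.03317 = 2.1492
β_P = Σ w_i β_i = 0.32×1.1809 + 0.47×2.2608 + 0.15×0.6753 + 0.06×2.1492 = 1.6707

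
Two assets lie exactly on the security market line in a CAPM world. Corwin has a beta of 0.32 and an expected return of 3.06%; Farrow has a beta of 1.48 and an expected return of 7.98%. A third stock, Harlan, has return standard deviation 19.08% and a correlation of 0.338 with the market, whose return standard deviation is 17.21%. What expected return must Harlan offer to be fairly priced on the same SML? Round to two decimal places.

3.29%

MRP = (7.98% − 3.06%) / (1.48 − 0.32) = 4.2414%
R_f = 3.06% − 0.32 × 4.2414% = 1.7028%
β_Harlan = ρ·σ_i/σ_m = 0.338 × 19.08 / 17.21 = 0.3747
E(R_Harlan) = R_f + β × MRP = 1.7028% + 0.3747 × 4.2414% = 3.29%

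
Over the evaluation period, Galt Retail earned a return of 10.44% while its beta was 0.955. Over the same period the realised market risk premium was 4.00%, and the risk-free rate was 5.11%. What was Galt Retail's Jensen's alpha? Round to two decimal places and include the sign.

CAPM benchmark = R_f + β(R_m − R_f) = 5.11% + 0.955 × 4.00% = 8.93000%
α = actual − benchmark = 10.44% − 8.93000% = +1.51%

+1.51%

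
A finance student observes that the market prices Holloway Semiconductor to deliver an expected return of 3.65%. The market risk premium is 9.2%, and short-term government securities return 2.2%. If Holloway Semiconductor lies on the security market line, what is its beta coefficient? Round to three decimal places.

0.158

β = (E(R) − R_f) / MRP = (3.65% − 2.2%) / 9.2% = 1.45% / 9.2% = 0.158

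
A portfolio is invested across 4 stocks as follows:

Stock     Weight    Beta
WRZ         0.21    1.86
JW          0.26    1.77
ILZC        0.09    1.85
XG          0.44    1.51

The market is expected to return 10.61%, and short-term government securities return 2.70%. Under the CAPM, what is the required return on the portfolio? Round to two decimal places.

β_P = Σ w_i β_i = 0.21×1.86 + 0.26×1.77 + 0.09×1.85 + 0.44×1.51 = 1.6817
MRP = 10.61% − 2.70% = 7.91%
E(R_P) = R_f + β_P × MRP = 2.70% + 1.6817 × 7.91% = 16.00%

16.00%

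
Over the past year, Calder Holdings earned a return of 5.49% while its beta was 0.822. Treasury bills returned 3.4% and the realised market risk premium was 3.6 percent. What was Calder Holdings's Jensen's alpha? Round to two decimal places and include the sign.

-0.87%

CAPM benchmark = R_f + β(R_m − R_f) = 3.4% + 0.822 × 3.6% = 6.3592%
α = actual − benchmark = 5.49% − 6.3592% = -0.87%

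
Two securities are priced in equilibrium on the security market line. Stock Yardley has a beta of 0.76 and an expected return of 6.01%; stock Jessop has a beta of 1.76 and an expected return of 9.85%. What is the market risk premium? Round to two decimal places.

3.84%

Both satisfy E(R) = R_f + β·MRP, so the slope of the SML is
MRP = (9.85% − 6.01%) / (1.76 − 0.76) = 3.84% / 1.00 = 3.8400%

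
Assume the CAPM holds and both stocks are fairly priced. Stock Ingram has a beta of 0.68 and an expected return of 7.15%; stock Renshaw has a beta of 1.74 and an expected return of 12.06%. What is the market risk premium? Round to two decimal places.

4.63%

Both satisfy E(R) = R_f + β·MRP, so the slope of the SML is
MRP = (12.06% − 7.15%) / (1.74 − 0.68) = 4.91% / 1.06 = 4.6321%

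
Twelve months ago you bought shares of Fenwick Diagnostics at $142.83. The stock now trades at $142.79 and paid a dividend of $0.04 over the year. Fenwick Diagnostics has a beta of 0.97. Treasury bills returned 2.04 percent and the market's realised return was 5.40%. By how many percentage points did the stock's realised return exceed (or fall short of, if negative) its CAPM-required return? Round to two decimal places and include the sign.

-5.30%

Realised HPR = (P1 + D1 − P0) / P0 = (142.79 + 0.04 − 142.83) / 142.83 = 0.00 / 142.83 = 0.0000%
MRP = 5.40% − 2.04% = 3.36%
CAPM required = R_f + β·MRP = 2.04% + 0.97 × 3.36% = 5.2992%
α = realised − required = 0.0000% − 5.2992% = -5.30%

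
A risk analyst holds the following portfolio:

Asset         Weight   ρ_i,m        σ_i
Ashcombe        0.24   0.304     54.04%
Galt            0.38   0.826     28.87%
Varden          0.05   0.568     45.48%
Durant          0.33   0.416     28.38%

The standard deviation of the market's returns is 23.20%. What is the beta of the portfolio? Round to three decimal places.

0.784

β_Ashcombe = 0.304 × 54.04% / 23.20% = 0.7081
β_Galt = 0.826 × 28.87% / 23.20% = 1.0279
β_Varden = 0.568 × 45.48% / 23.20% = 1.1135
β_Durant = 0.416 × 28.38% / 23.20% = 0.5089
β_P = Σ w_i β_i = 0.24×0.7081 + 0.38×1.0279 + 0.05×1.1135 + 0.33×0.5089 = 0.7842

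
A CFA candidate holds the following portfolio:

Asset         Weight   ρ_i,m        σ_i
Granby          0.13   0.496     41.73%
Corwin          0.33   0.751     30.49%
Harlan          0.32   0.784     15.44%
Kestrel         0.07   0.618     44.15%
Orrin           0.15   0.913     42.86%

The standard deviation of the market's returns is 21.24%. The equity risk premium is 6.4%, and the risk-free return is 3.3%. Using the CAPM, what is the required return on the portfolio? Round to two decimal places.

9.90%

β_Granby = 0.496 × 41.73% / 21.24% = 0.9745
β_Corwin = 0.751 × 30.49% / 21.24% = 1.0781
β_Harlan = 0.784 × 15.44% / 21.24% = 0.5699
β_Kestrel = 0.618 × 44.15% / 21.24% = 1.2846
β_Orrin = 0.913 × 42.86% / 21.24% = 1.8423
β_P = Σ w_i β_i = 0.13×0.9745 + 0.33×1.0781 + 0.32×0.5699 + 0.07×1.2846 + 0.15×1.8423 = 1.0311
E(R_P) = R_f + β_P × MRP = 3.3% + 1.0311 × 6.4% = 9.90%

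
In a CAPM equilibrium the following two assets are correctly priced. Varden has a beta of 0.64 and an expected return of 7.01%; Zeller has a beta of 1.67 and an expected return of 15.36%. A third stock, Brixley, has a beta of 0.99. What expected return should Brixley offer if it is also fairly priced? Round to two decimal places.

9.85%

MRP (SML slope) = (15.36% − 7.01%) / (1.67 − 0.64) = 8.35% / 1.03 = 8.1068%
R_f (intercept) = 7.01% − 0.64 × 8.1068% = 1.8216%
E(R_Brixley) = R_f + β × MRP = 1.8216% + 0.99 × 8.1068% = 9.85%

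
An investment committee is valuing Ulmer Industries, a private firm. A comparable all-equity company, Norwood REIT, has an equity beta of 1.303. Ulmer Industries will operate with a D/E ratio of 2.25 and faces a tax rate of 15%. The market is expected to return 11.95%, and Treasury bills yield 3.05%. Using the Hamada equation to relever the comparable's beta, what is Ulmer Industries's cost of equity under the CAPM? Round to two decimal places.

β_L = β_U × [1 + (1 − t)(D/E)] = 1.303 × [1 + (1 − 0.15) × 2.25]
    = 1.303 × [1 + 0.85 × 2.25] = 1.303 × 2.9125 = 3.7950
MRP = 11.95% − 3.05% = 8.90%
E(R) = R_f + β_L × MRP = 3.05% + 3.7950 × 8.90% = 36.83%

36.83%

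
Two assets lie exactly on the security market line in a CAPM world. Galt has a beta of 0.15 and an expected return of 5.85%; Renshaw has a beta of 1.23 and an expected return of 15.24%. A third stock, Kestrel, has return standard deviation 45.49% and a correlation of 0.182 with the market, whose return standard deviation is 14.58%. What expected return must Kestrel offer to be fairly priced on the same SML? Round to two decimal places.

9.48%

MRP = (15.24% − 5.85%) / (1.23 − 0.15) = 8.6944%
R_f = 5.85% − 0.15 × 8.6944% = 4.5458%
β_Kestrel = ρ·σ_i/σ_m = 0.182 × 45.49 / 14.58 = 0.5678
E(R_Kestrel) = R_f + β × MRP = 4.5458% + 0.5678 × 8.6944% = 9.48%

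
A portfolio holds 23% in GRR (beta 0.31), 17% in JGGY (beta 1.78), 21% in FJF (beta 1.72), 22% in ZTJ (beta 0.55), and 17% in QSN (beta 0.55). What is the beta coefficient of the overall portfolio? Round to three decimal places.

0.950

β_P = Σ w_i β_i = 0.23×0.31 + 0.17×1.78 + 0.21×1.72 + 0.22×0.55 + 0.17×0.55 = 0.9496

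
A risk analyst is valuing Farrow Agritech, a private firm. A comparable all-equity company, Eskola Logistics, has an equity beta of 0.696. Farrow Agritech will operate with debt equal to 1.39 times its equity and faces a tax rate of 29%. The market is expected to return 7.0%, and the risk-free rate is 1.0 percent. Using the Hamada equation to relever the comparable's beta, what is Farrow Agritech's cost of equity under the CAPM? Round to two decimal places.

9.30%

β_L = β_U × [1 + (1 − t)(D/E)] = 0.696 × [1 + (1 − 0.29) × 1.39]
    = 0.696 × [1 + 0.71 × 1.39] = 0.696 × 1.9869 = 1.3829
MRP = 7.0% − 1.0% = 6.00%
E(R) = R_f + β_L × MRP = 1.0% + 1.3829 × 6.0% = 9.30%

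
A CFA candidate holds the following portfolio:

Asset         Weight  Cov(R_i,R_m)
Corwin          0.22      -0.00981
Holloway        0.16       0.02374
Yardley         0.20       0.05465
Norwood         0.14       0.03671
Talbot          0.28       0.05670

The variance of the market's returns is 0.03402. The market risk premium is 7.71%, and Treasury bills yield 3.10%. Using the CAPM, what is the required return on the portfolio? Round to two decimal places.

10.71%

β_Corwin = -0.00981 / 0.03402 = -0.2884
β_Holloway = 0.02374 / 0.03402 = 0.6978
β_Yardley = 0.05465 / 0.03402 = 1.6064
β_Norwood = 0.03671 / 0.03402 = 1.0791
β_Talbot = 0.05670 / 0.03402 = 1.6667
β_P = Σ w_i β_i = 0.22×-0.2884 + 0.16×0.6978 + 0.20×1.6064 + 0.14×1.0791 + 0.28×1.6667 = 0.9872
E(R_P) = R_f + β_P × MRP = 3.10% + 0.9872 × 7.71% = 10.71%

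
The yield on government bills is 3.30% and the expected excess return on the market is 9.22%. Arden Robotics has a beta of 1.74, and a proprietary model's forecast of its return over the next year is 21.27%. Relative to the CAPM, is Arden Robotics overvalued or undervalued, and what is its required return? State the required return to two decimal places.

Required return = R_f + β·MRP = 3.30% + 1.74 × 9.22% = 19.34%
Forecast 21.27% > required 19.34% → the stock plots above the SML → undervalued.

Undervalued; required return 19.34%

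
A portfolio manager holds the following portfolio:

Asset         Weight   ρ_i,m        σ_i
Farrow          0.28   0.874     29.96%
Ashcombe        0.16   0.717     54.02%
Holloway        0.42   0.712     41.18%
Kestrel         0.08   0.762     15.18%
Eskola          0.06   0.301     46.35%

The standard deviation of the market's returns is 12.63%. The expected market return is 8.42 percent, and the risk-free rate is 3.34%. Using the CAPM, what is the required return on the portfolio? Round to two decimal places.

14.44%

β_Farrow = 0.874 × 29.96% / 12.63% = 2.0732
β_Ashcombe = 0.717 × 54.02% / 12.63% = 3.0667
β_Holloway = 0.712 × 41.18% / 12.63% = 2.3215
β_Kestrel = 0.762 × 15.18% / 12.63% = 0.9158
β_Eskola = 0.301 × 46.35% / 12.63% = 1.1046
β_P = Σ w_i β_i = 0.28×2.0732 + 0.16×3.0667 + 0.42×2.3215 + 0.08×0.9158 + 0.06×1.1046 = 2.1857
MRP = 8.42% − 3.34% = 5.08%
E(R_P) = R_f + β_P × MRP = 3.34% + 2.1857 × 5.08% = 14.44%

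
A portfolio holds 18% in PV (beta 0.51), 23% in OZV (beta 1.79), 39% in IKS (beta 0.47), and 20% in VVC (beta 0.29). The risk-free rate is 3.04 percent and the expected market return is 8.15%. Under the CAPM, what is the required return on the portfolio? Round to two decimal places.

6.85%

β_P = Σ w_i β_i = 0.18×0.51 + 0.23×1.79 + 0.39×0.47 + 0.20×0.29 = 0.7448
MRP = 8.15% − 3.04% = 5.11%
E(R_P) = R_f + β_P × MRP = 3.04% + 0.7448 × 5.11% = 6.85%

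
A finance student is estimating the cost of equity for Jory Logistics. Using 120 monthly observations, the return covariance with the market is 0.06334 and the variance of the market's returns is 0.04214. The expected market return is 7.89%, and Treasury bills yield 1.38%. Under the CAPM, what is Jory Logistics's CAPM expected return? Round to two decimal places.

11.17%

β = Cov(R_i, R_m) / Var(R_m) = 0.06334 / 0.04214 = 1.5031
MRP = 7.89% − 1.38% = 6.51%
E(R) = R_f + β × MRP = 1.38% + 1.5031 × 6.51% = 11.17%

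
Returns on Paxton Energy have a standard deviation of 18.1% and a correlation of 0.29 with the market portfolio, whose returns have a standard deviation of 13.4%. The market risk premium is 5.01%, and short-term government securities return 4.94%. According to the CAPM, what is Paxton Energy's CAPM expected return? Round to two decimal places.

6.90%

β = ρ × σ_i / σ_m = 0.29 × 18.1% / 13.4% = 0.3917
E(R) = 4.94% + 0.3917 × 5.01% = 6.90%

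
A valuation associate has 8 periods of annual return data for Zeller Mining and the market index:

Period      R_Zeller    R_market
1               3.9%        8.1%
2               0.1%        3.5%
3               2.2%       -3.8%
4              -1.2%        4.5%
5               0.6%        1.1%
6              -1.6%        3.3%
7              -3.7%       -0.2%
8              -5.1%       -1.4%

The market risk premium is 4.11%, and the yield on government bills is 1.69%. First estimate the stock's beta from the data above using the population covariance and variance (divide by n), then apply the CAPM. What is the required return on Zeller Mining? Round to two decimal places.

Mean R_i = (3.9 + 0.1 + 2.2 − 1.2 + 0.6 − 1.6 − 3.7 − 5.1) / 8 = -0.6000%
Mean R_m = (8.1 + 3.5 − 3.8 + 4.5 + 1.1 + 3.3 − 0.2 − 1.4) / 8 = 1.8875%
Σ(R_i − R̄_i)(R_m − R̄_m) = 30.5000  ⇒  Cov = 30.5000 / 8 = 3.8125
Σ(R_m − R̄_m)² = 98.1488  ⇒  Var(R_m) = 98.1488 / 8 = 12.2686
β = Cov / Var(R_m) = 3.8125 / 12.2686 = 0.3108
E(R) = R_f + β × MRP = 1.69% + 0.3108 × 4.11% = 2.97%

2.97%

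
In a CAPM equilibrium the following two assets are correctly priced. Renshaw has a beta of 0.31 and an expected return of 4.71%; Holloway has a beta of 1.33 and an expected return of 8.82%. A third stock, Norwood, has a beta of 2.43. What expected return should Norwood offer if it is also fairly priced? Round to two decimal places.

MRP (SML slope) = (8.82% − 4.71%) / (1.33 − 0.31) = 4.11% / 1.02 = 4.0294%
R_f (intercept) = 4.71% − 0.31 × 4.0294% = 3.4609%
E(R_Norwood) = R_f + β × MRP = 3.4609% + 2.43 × 4.0294% = 13.25%

13.25%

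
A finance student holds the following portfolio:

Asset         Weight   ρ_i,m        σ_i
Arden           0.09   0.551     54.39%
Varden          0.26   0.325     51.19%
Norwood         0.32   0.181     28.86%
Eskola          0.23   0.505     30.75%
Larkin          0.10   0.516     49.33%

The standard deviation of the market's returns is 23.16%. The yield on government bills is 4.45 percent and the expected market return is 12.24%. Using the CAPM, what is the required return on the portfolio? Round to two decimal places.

9.43%

β_Arden = 0.551 × 54.39% / 23.16% = 1.2940
β_Varden = 0.325 × 51.19% / 23.16% = 0.7183
β_Norwood = 0.181 × 28.86% / 23.16% = 0.2255
β_Eskola = 0.505 × 30.75% / 23.16% = 0.6705
β_Larkin = 0.516 × 49.33% / 23.16% = 1.0991
β_P = Σ w_i β_i = 0.09×1.2940 + 0.26×0.7183 + 0.32×0.2255 + 0.23×0.6705 + 0.10×1.0991 = 0.6395
MRP = 12.24% − 4.45% = 7.79%
E(R_P) = R_f + β_P × MRP = 4.45% + 0.6395 × 7.79% = 9.43%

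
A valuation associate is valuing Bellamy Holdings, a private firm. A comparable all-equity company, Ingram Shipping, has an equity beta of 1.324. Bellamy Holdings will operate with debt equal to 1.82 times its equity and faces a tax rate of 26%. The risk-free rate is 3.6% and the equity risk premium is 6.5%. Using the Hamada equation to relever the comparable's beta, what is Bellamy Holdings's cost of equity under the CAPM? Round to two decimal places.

23.80%

β_L = β_U × [1 + (1 − t)(D/E)] = 1.324 × [1 + (1 − 0.26) × 1.82]
    = 1.324 × [1 + 0.74 × 1.82] = 1.324 × 2.3468 = 3.1072
E(R) = R_f + β_L × MRP = 3.6% + 3.1072 × 6.5% = 23.80%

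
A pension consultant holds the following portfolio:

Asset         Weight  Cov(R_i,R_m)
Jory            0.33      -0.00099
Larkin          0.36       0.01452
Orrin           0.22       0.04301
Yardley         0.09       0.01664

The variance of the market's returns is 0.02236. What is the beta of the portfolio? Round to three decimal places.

β_Jory = -0.00099 / 0.02236 = -0.0443
β_Larkin = 0.01452 / 0.02236 = 0.6494
β_Orrin = 0.04301 / 0.02236 = 1.9235
β_Yardley = 0.01664 / 0.02236 = 0.7442
β_P = Σ w_i β_i = 0.33×-0.0443 + 0.36×0.6494 + 0.22×1.9235 + 0.09×0.7442 = 0.7093

0.709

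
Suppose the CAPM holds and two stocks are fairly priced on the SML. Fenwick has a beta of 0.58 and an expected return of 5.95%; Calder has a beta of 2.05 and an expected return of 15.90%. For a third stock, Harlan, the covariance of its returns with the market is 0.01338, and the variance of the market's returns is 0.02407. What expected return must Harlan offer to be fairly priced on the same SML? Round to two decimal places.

5.79%

MRP = (15.90% − 5.95%) / (2.05 − 0.58) = 6.7687%
R_f = 5.95% − 0.58 × 6.7687% = 2.0242%
β_Harlan = Cov / Var(R_m) = 0.01338 / 0.02407 = 0.5559
E(R_Harlan) = R_f + β × MRP = 2.0242% + 0.5559 × 6.7687% = 5.79%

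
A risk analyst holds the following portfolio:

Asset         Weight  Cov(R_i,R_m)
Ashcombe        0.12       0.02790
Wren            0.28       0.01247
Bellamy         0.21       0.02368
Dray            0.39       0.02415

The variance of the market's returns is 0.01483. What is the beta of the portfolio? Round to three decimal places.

1.432

β_Ashcombe = 0.02790 / 0.01483 = 1.8813
β_Wren = 0.01247 / 0.01483 = 0.8409
β_Bellamy = 0.02368 / 0.01483 = 1.5968
β_Dray = 0.02415 / 0.01483 = 1.6285
β_P = Σ w_i β_i = 0.12×1.8813 + 0.28×0.8409 + 0.21×1.5968 + 0.39×1.6285 = 1.4317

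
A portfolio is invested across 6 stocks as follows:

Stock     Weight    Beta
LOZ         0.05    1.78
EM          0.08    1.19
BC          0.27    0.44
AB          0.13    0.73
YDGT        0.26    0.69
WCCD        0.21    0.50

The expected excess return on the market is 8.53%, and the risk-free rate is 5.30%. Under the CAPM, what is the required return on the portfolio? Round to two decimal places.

11.12%

β_P = Σ w_i β_i = 0.05×1.78 + 0.08×1.19 + 0.27×0.44 + 0.13×0.73 + 0.26×0.69 + 0.21×0.50 = 0.6823
E(R_P) = R_f + β_P × MRP = 5.30% + 0.6823 × 8.53% = 11.12%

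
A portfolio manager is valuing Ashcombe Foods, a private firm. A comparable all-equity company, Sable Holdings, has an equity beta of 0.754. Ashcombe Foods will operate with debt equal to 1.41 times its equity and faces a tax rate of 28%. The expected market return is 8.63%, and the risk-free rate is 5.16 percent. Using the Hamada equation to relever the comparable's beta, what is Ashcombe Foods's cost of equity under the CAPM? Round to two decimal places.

10.43%

β_L = β_U × [1 + (1 − t)(D/E)] = 0.754 × [1 + (1 − 0.28) × 1.41]
    = 0.754 × [1 + 0.72 × 1.41] = 0.754 × 2.0152 = 1.5195
MRP = 8.63% − 5.16% = 3.47%
E(R) = R_f + β_L × MRP = 5.16% + 1.5195 × 3.47% = 10.43%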